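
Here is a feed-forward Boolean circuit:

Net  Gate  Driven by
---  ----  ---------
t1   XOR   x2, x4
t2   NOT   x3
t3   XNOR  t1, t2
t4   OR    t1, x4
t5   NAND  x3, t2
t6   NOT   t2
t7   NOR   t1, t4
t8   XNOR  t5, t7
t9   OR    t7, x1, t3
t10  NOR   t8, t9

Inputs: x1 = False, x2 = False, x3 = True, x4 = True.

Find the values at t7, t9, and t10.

t7 = False; t9 = False; t10 = True

t1 = x2 XOR x4 = False XOR True = True
t2 = NOT x3 = NOT True = False
t3 = t1 XNOR t2 = True XNOR False = False
t4 = t1 OR x4 = True OR True = True
t5 = x3 NAND t2 = True NAND False = True
t7 = t1 NOR t4 = True NOR True = False
t8 = t5 XNOR t7 = True XNOR False = False
t9 = t7 OR x1 OR t3 = False OR False OR False = False
t10 = t8 NOR t9 = False NOR False = True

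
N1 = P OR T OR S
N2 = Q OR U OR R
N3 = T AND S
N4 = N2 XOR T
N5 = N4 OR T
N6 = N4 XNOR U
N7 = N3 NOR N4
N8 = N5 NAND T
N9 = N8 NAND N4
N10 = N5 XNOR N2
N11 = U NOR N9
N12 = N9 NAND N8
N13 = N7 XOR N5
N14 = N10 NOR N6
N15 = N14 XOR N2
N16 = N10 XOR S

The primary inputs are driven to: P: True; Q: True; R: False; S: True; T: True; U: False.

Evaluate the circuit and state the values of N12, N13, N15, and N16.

N2 = Q OR U OR R = True OR False OR False = True
N3 = T AND S = True AND True = True
N4 = N2 XOR T = True XOR True = False
N5 = N4 OR T = False OR True = True
N6 = N4 XNOR U = False XNOR False = True
N7 = N3 NOR N4 = True NOR False = False
N8 = N5 NAND T = True NAND True = False
N9 = N8 NAND N4 = False NAND False = True
N10 = N5 XNOR N2 = True XNOR True = True
N12 = N9 NAND N8 = True NAND False = True
N13 = N7 XOR N5 = False XOR True = True
N14 = N10 NOR N6 = True NOR True = False
N15 = N14 XOR N2 = False XOR True = True
N16 = N10 XOR S = True XOR True = False

N12 = True  N13 = True  N15 = True  N16 = False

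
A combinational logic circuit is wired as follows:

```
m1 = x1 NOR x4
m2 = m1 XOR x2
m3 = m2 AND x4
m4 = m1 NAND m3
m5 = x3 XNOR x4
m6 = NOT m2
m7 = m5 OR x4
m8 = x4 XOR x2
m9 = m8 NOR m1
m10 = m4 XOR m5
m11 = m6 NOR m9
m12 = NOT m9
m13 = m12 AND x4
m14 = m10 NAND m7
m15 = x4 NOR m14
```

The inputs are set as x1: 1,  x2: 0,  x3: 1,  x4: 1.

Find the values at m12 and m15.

m12 = 1, m15 = 0

m1 = x1 NOR x4 = 1 NOR 1 = 0
m2 = m1 XOR x2 = 0 XOR 0 = 0
m3 = m2 AND x4 = 0 AND 1 = 0
m4 = m1 NAND m3 = 0 NAND 0 = 1
m5 = x3 XNOR x4 = 1 XNOR 1 = 1
m7 = m5 OR x4 = 1 OR 1 = 1
m8 = x4 XOR x2 = 1 XOR 0 = 1
m9 = m8 NOR m1 = 1 NOR 0 = 0
m10 = m4 XOR m5 = 1 XOR 1 = 0
m12 = NOT m9 = NOT 0 = 1
m14 = m10 NAND m7 = 0 NAND 1 = 1
m15 = x4 NOR m14 = 1 NOR 1 = 0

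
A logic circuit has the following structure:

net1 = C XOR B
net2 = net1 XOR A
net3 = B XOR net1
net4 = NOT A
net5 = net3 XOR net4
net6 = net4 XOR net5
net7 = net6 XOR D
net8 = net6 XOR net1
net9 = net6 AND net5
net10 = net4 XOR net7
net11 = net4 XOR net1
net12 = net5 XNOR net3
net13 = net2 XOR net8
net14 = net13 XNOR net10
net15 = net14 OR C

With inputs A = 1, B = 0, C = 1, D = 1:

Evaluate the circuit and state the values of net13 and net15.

net13 = 0; net15 = 1

net1 = C XOR B = 1 XOR 0 = 1
net2 = net1 XOR A = 1 XOR 1 = 0
net3 = B XOR net1 = 0 XOR 1 = 1
net4 = NOT A = NOT 1 = 0
net5 = net3 XOR net4 = 1 XOR 0 = 1
net6 = net4 XOR net5 = 0 XOR 1 = 1
net7 = net6 XOR D = 1 XOR 1 = 0
net8 = net6 XOR net1 = 1 XOR 1 = 0
net10 = net4 XOR net7 = 0 XOR 0 = 0
net13 = net2 XOR net8 = 0 XOR 0 = 0
net14 = net13 XNOR net10 = 0 XNOR 0 = 1
net15 = net14 OR C = 1 OR 1 = 1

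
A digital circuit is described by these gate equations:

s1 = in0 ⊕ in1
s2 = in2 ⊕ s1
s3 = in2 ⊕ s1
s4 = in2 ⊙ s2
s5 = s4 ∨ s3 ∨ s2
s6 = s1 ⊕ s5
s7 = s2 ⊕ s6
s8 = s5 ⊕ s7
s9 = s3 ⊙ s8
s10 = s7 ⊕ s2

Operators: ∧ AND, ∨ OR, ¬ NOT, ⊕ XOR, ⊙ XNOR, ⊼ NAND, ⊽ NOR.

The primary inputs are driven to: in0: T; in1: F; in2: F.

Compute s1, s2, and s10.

s1 = T, s2 = T, s10 = F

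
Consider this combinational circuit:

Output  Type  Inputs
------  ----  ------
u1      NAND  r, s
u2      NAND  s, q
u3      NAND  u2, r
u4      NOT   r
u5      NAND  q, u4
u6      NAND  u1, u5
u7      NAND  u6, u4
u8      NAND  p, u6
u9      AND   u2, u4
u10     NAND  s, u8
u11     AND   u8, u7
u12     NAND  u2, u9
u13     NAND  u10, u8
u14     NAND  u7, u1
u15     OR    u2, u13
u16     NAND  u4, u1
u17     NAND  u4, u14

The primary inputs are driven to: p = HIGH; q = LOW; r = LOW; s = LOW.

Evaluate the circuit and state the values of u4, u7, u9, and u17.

u1 = r NAND s = LOW NAND LOW = HIGH
u2 = s NAND q = LOW NAND LOW = HIGH
u4 = NOT r = NOT LOW = HIGH
u5 = q NAND u4 = LOW NAND HIGH = HIGH
u6 = u1 NAND u5 = HIGH NAND HIGH = LOW
u7 = u6 NAND u4 = LOW NAND HIGH = HIGH
u9 = u2 AND u4 = HIGH AND HIGH = HIGH
u14 = u7 NAND u1 = HIGH NAND HIGH = LOW
u17 = u4 NAND u14 = HIGH NAND LOW = HIGH

u4 = HIGH, u7 = HIGH, u9 = HIGH, u17 = HIGH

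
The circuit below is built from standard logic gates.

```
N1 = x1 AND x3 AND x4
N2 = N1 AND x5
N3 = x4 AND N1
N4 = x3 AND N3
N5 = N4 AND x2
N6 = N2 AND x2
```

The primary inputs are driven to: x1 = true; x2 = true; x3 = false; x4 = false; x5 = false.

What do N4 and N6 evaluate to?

N4 = false; N6 = false

N1 = x1 AND x3 AND x4 = true AND false AND false = false
N2 = N1 AND x5 = false AND false = false
N3 = x4 AND N1 = false AND false = false
N4 = x3 AND N3 = false AND false = false
N6 = N2 AND x2 = false AND true = false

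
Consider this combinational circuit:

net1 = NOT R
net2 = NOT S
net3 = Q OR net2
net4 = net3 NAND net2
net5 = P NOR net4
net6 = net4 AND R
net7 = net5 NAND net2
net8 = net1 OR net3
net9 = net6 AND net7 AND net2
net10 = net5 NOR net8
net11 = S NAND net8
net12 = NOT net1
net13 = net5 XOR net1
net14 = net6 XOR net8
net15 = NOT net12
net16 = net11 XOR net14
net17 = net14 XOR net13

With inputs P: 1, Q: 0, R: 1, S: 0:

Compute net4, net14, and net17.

net4 = 0, net14 = 1, net17 = 1

net1 = NOT R = NOT 1 = 0
net2 = NOT S = NOT 0 = 1
net3 = Q OR net2 = 0 OR 1 = 1
net4 = net3 NAND net2 = 1 NAND 1 = 0
net5 = P NOR net4 = 1 NOR 0 = 0
net6 = net4 AND R = 0 AND 1 = 0
net8 = net1 OR net3 = 0 OR 1 = 1
net13 = net5 XOR net1 = 0 XOR 0 = 0
net14 = net6 XOR net8 = 0 XOR 1 = 1
net17 = net14 XOR net13 = 1 XOR 0 = 1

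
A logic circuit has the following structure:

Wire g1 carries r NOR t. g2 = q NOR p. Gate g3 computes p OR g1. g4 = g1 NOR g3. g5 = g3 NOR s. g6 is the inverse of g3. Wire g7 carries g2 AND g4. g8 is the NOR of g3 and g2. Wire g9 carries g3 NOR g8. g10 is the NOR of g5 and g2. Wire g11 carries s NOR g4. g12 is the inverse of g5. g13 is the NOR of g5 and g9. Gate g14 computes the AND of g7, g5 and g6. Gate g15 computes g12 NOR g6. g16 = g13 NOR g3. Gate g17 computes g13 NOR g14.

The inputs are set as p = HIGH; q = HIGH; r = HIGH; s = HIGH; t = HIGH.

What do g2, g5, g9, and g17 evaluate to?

g1 = r NOR t = HIGH NOR HIGH = LOW
g2 = q NOR p = HIGH NOR HIGH = LOW
g3 = p OR g1 = HIGH OR LOW = HIGH
g4 = g1 NOR g3 = LOW NOR HIGH = LOW
g5 = g3 NOR s = HIGH NOR HIGH = LOW
g6 = NOT g3 = NOT HIGH = LOW
g7 = g2 AND g4 = LOW AND LOW = LOW
g8 = g3 NOR g2 = HIGH NOR LOW = LOW
g9 = g3 NOR g8 = HIGH NOR LOW = LOW
g13 = g5 NOR g9 = LOW NOR LOW = HIGH
g14 = g7 AND g5 AND g6 = LOW AND LOW AND LOW = LOW
g17 = g13 NOR g14 = HIGH NOR LOW = LOW

g2 = LOW, g5 = LOW, g9 = LOW, g17 = LOW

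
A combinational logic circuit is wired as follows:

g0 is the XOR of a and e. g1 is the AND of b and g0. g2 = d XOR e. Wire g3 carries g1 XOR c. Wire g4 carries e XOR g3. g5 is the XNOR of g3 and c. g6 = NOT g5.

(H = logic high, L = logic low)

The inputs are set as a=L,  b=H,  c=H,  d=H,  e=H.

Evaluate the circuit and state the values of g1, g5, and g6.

g1 = H; g5 = L; g6 = H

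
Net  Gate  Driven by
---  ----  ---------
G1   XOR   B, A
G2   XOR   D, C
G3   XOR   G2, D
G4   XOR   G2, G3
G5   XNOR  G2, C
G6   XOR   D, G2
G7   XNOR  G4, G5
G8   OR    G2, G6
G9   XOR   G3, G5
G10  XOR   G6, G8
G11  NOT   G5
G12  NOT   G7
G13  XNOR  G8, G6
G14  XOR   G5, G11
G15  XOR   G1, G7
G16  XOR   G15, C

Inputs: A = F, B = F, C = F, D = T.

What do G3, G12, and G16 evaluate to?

G3 = F  G12 = T  G16 = F

G1 = B XOR A = F XOR F = F
G2 = D XOR C = T XOR F = T
G3 = G2 XOR D = T XOR T = F
G4 = G2 XOR G3 = T XOR F = T
G5 = G2 XNOR C = T XNOR F = F
G7 = G4 XNOR G5 = T XNOR F = F
G12 = NOT G7 = NOT F = T
G15 = G1 XOR G7 = F XOR F = F
G16 = G15 XOR C = F XOR F = F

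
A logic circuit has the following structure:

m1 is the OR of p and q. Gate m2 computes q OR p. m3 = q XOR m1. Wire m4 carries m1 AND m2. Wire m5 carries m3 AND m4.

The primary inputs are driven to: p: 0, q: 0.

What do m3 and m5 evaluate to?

m1 = p OR q = 0 OR 0 = 0
m2 = q OR p = 0 OR 0 = 0
m3 = q XOR m1 = 0 XOR 0 = 0
m4 = m1 AND m2 = 0 AND 0 = 0
m5 = m3 AND m4 = 0 AND 0 = 0

m3 = 0, m5 = 0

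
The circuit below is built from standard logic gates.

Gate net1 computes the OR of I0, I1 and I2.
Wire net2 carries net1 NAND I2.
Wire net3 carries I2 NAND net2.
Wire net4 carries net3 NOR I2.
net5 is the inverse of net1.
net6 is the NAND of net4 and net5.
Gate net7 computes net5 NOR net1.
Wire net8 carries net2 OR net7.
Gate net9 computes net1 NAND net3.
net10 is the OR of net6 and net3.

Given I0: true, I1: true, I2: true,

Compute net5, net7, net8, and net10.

net5 = false; net7 = false; net8 = false; net10 = true

net1 = I0 OR I1 OR I2 = true OR true OR true = true
net2 = net1 NAND I2 = true NAND true = false
net3 = I2 NAND net2 = true NAND false = true
net4 = net3 NOR I2 = true NOR true = false
net5 = NOT net1 = NOT true = false
net6 = net4 NAND net5 = false NAND false = true
net7 = net5 NOR net1 = false NOR true = false
net8 = net2 OR net7 = false OR false = false
net10 = net6 OR net3 = true OR true = true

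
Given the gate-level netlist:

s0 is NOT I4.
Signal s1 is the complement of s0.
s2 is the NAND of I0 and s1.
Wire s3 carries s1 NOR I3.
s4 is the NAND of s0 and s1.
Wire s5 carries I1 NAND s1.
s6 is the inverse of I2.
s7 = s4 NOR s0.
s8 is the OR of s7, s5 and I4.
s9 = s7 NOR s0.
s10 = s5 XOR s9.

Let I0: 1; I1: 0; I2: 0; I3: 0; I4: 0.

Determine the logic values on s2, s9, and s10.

s2 = 1, s9 = 0, s10 = 1

s0 = NOT I4 = NOT 0 = 1
s1 = NOT s0 = NOT 1 = 0
s2 = I0 NAND s1 = 1 NAND 0 = 1
s4 = s0 NAND s1 = 1 NAND 0 = 1
s5 = I1 NAND s1 = 0 NAND 0 = 1
s7 = s4 NOR s0 = 1 NOR 1 = 0
s9 = s7 NOR s0 = 0 NOR 1 = 0
s10 = s5 XOR s9 = 1 XOR 0 = 1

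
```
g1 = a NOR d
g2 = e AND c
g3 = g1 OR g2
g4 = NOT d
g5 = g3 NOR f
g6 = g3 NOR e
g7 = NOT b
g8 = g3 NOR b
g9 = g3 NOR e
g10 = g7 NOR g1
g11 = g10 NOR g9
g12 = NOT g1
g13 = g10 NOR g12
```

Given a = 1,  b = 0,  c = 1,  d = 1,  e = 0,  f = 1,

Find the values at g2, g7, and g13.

g2 = 0; g7 = 1; g13 = 0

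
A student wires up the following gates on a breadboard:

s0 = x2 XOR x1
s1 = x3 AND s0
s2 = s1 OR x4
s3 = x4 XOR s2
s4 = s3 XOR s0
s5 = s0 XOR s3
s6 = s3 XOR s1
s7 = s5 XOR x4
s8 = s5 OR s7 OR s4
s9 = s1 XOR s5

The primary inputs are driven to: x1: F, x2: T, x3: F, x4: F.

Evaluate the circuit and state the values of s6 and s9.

s6 = F, s9 = T

s0 = x2 XOR x1 = T XOR F = T
s1 = x3 AND s0 = F AND T = F
s2 = s1 OR x4 = F OR F = F
s3 = x4 XOR s2 = F XOR F = F
s5 = s0 XOR s3 = T XOR F = T
s6 = s3 XOR s1 = F XOR F = F
s9 = s1 XOR s5 = F XOR T = T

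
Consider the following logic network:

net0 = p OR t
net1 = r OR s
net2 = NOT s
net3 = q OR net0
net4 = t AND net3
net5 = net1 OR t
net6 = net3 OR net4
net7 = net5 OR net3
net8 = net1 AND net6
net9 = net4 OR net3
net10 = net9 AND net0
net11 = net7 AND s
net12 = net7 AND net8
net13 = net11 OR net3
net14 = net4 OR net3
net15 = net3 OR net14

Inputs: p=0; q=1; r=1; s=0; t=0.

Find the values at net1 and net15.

net0 = p OR t = 0 OR 0 = 0
net1 = r OR s = 1 OR 0 = 1
net3 = q OR net0 = 1 OR 0 = 1
net4 = t AND net3 = 0 AND 1 = 0
net14 = net4 OR net3 = 0 OR 1 = 1
net15 = net3 OR net14 = 1 OR 1 = 1

net1 = 1; net15 = 1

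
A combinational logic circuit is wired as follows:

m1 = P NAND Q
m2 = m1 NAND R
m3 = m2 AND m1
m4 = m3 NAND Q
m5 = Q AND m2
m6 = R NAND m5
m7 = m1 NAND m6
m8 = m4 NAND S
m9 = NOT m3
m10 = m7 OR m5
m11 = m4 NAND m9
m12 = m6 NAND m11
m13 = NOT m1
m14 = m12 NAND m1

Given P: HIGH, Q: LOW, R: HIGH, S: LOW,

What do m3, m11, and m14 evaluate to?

m1 = P NAND Q = HIGH NAND LOW = HIGH
m2 = m1 NAND R = HIGH NAND HIGH = LOW
m3 = m2 AND m1 = LOW AND HIGH = LOW
m4 = m3 NAND Q = LOW NAND LOW = HIGH
m5 = Q AND m2 = LOW AND LOW = LOW
m6 = R NAND m5 = HIGH NAND LOW = HIGH
m9 = NOT m3 = NOT LOW = HIGH
m11 = m4 NAND m9 = HIGH NAND HIGH = LOW
m12 = m6 NAND m11 = HIGH NAND LOW = HIGH
m14 = m12 NAND m1 = HIGH NAND HIGH = LOW

m3 = LOW, m11 = LOW, m14 = LOW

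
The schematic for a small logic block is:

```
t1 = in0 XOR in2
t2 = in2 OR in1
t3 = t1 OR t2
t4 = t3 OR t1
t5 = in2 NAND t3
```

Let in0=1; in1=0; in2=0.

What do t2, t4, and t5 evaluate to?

t1 = in0 XOR in2 = 1 XOR 0 = 1
t2 = in2 OR in1 = 0 OR 0 = 0
t3 = t1 OR t2 = 1 OR 0 = 1
t4 = t3 OR t1 = 1 OR 1 = 1
t5 = in2 NAND t3 = 0 NAND 1 = 1

t2 = 0  t4 = 1  t5 = 1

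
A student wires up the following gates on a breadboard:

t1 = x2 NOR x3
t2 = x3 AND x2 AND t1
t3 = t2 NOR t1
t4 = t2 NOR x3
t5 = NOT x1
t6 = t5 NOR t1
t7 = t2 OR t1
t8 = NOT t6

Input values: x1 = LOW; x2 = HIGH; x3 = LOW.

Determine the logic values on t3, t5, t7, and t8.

t1 = x2 NOR x3 = HIGH NOR LOW = LOW
t2 = x3 AND x2 AND t1 = LOW AND HIGH AND LOW = LOW
t3 = t2 NOR t1 = LOW NOR LOW = HIGH
t5 = NOT x1 = NOT LOW = HIGH
t6 = t5 NOR t1 = HIGH NOR LOW = LOW
t7 = t2 OR t1 = LOW OR LOW = LOW
t8 = NOT t6 = NOT LOW = HIGH

t3 = HIGH, t5 = HIGH, t7 = LOW, t8 = HIGH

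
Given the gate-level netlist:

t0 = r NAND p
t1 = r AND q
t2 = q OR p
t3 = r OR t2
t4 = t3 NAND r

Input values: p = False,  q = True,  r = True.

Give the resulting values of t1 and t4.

t1 = r AND q = True AND True = True
t2 = q OR p = True OR False = True
t3 = r OR t2 = True OR True = True
t4 = t3 NAND r = True NAND True = False

t1 = True, t4 = False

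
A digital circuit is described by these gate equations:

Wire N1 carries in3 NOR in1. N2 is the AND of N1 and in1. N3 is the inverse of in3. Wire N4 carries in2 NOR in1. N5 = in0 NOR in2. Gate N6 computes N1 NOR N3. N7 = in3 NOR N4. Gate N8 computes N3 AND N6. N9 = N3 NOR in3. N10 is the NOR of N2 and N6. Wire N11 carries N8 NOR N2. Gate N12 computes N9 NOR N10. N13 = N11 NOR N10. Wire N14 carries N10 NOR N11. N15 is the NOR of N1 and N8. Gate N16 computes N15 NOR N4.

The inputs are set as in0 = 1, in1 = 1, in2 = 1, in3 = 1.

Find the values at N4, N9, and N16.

N1 = in3 NOR in1 = 1 NOR 1 = 0
N3 = NOT in3 = NOT 1 = 0
N4 = in2 NOR in1 = 1 NOR 1 = 0
N6 = N1 NOR N3 = 0 NOR 0 = 1
N8 = N3 AND N6 = 0 AND 1 = 0
N9 = N3 NOR in3 = 0 NOR 1 = 0
N15 = N1 NOR N8 = 0 NOR 0 = 1
N16 = N15 NOR N4 = 1 NOR 0 = 0

N4 = 0, N9 = 0, N16 = 0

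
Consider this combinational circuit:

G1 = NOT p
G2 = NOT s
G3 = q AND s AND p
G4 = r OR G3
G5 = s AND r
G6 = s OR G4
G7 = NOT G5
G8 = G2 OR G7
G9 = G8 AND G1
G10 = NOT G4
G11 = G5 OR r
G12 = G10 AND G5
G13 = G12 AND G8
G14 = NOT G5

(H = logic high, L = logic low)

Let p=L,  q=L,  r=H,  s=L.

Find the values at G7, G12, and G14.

G3 = q AND s AND p = L AND L AND L = L
G4 = r OR G3 = H OR L = H
G5 = s AND r = L AND H = L
G7 = NOT G5 = NOT L = H
G10 = NOT G4 = NOT H = L
G12 = G10 AND G5 = L AND L = L
G14 = NOT G5 = NOT L = H

G7 = H; G12 = L; G14 = H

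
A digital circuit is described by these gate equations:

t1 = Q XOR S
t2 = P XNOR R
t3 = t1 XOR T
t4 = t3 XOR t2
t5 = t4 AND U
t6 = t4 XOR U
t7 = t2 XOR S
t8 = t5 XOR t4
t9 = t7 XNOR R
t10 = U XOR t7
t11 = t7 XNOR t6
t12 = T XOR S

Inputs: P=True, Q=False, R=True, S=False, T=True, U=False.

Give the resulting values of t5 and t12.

t5 = False, t12 = True

t1 = Q XOR S = False XOR False = False
t2 = P XNOR R = True XNOR True = True
t3 = t1 XOR T = False XOR True = True
t4 = t3 XOR t2 = True XOR True = False
t5 = t4 AND U = False AND False = False
t12 = T XOR S = True XOR False = True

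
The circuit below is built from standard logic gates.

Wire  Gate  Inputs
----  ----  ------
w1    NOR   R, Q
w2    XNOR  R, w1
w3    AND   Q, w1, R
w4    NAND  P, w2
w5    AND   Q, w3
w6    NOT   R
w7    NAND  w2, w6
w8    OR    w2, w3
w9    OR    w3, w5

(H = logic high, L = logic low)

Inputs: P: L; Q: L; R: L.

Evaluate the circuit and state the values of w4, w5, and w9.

w4 = H  w5 = L  w9 = L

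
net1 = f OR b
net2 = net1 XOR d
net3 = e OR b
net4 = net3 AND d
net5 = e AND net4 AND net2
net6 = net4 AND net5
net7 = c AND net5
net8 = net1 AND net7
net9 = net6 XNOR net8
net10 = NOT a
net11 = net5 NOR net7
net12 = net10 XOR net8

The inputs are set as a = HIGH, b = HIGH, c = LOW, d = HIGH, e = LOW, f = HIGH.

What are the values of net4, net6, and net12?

net1 = f OR b = HIGH OR HIGH = HIGH
net2 = net1 XOR d = HIGH XOR HIGH = LOW
net3 = e OR b = LOW OR HIGH = HIGH
net4 = net3 AND d = HIGH AND HIGH = HIGH
net5 = e AND net4 AND net2 = LOW AND HIGH AND LOW = LOW
net6 = net4 AND net5 = HIGH AND LOW = LOW
net7 = c AND net5 = LOW AND LOW = LOW
net8 = net1 AND net7 = HIGH AND LOW = LOW
net10 = NOT a = NOT HIGH = LOW
net12 = net10 XOR net8 = LOW XOR LOW = LOW

net4 = HIGH, net6 = LOW, net12 = LOW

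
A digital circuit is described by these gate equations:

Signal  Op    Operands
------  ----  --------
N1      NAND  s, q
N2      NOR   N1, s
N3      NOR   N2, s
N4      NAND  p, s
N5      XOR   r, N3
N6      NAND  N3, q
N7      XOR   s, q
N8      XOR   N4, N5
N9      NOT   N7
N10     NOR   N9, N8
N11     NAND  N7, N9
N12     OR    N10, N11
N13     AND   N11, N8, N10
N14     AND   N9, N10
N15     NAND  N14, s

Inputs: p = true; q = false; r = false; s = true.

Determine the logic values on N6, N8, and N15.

N1 = s NAND q = true NAND false = true
N2 = N1 NOR s = true NOR true = false
N3 = N2 NOR s = false NOR true = false
N4 = p NAND s = true NAND true = false
N5 = r XOR N3 = false XOR false = false
N6 = N3 NAND q = false NAND false = true
N7 = s XOR q = true XOR false = true
N8 = N4 XOR N5 = false XOR false = false
N9 = NOT N7 = NOT true = false
N10 = N9 NOR N8 = false NOR false = true
N14 = N9 AND N10 = false AND true = false
N15 = N14 NAND s = false NAND true = true

N6 = true; N8 = false; N15 = true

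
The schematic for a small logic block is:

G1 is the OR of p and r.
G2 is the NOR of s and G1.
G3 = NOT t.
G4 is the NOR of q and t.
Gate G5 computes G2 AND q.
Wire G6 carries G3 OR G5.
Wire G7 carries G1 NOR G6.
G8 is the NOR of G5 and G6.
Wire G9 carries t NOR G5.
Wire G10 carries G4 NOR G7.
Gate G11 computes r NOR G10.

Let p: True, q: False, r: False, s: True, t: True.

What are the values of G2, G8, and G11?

G2 = False, G8 = True, G11 = False

G1 = p OR r = True OR False = True
G2 = s NOR G1 = True NOR True = False
G3 = NOT t = NOT True = False
G4 = q NOR t = False NOR True = False
G5 = G2 AND q = False AND False = False
G6 = G3 OR G5 = False OR False = False
G7 = G1 NOR G6 = True NOR False = False
G8 = G5 NOR G6 = False NOR False = True
G10 = G4 NOR G7 = False NOR False = True
G11 = r NOR G10 = False NOR True = False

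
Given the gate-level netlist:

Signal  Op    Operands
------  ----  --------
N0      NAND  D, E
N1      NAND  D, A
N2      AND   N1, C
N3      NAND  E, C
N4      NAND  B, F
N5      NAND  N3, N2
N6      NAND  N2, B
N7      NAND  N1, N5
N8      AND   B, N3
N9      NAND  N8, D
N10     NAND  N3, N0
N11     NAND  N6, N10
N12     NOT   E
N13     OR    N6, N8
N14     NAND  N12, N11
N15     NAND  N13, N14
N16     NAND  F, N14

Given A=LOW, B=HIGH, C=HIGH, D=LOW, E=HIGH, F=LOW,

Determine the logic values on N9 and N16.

N0 = D NAND E = LOW NAND HIGH = HIGH
N1 = D NAND A = LOW NAND LOW = HIGH
N2 = N1 AND C = HIGH AND HIGH = HIGH
N3 = E NAND C = HIGH NAND HIGH = LOW
N6 = N2 NAND B = HIGH NAND HIGH = LOW
N8 = B AND N3 = HIGH AND LOW = LOW
N9 = N8 NAND D = LOW NAND LOW = HIGH
N10 = N3 NAND N0 = LOW NAND HIGH = HIGH
N11 = N6 NAND N10 = LOW NAND HIGH = HIGH
N12 = NOT E = NOT HIGH = LOW
N14 = N12 NAND N11 = LOW NAND HIGH = HIGH
N16 = F NAND N14 = LOW NAND HIGH = HIGH

N9 = HIGH, N16 = HIGH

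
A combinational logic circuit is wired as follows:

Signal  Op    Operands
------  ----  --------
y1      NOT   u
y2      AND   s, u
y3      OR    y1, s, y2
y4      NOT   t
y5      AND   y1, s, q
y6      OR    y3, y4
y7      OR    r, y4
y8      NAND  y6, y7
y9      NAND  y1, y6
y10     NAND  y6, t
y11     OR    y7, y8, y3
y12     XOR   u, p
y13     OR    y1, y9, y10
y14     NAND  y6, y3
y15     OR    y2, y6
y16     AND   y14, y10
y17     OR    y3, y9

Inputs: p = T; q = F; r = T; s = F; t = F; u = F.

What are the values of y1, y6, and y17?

y1 = NOT u = NOT F = T
y2 = s AND u = F AND F = F
y3 = y1 OR s OR y2 = T OR F OR F = T
y4 = NOT t = NOT F = T
y6 = y3 OR y4 = T OR T = T
y9 = y1 NAND y6 = T NAND T = F
y17 = y3 OR y9 = T OR F = T

y1 = T, y6 = T, y17 = T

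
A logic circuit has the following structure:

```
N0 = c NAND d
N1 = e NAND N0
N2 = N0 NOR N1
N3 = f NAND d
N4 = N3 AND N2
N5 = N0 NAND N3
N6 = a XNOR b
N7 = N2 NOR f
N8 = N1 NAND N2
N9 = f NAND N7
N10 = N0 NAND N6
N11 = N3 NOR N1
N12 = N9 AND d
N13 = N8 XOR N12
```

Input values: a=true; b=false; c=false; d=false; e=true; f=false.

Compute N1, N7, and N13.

N1 = false; N7 = true; N13 = true

N0 = c NAND d = false NAND false = true
N1 = e NAND N0 = true NAND true = false
N2 = N0 NOR N1 = true NOR false = false
N7 = N2 NOR f = false NOR false = true
N8 = N1 NAND N2 = false NAND false = true
N9 = f NAND N7 = false NAND true = true
N12 = N9 AND d = true AND false = false
N13 = N8 XOR N12 = true XOR false = true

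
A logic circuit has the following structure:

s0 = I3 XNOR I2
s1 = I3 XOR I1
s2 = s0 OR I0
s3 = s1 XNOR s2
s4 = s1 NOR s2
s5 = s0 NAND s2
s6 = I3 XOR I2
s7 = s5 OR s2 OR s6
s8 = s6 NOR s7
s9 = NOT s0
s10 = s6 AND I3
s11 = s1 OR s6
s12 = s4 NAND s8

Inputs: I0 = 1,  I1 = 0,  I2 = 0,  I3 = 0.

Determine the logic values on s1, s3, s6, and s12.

s1 = 0, s3 = 0, s6 = 0, s12 = 1

s0 = I3 XNOR I2 = 0 XNOR 0 = 1
s1 = I3 XOR I1 = 0 XOR 0 = 0
s2 = s0 OR I0 = 1 OR 1 = 1
s3 = s1 XNOR s2 = 0 XNOR 1 = 0
s4 = s1 NOR s2 = 0 NOR 1 = 0
s5 = s0 NAND s2 = 1 NAND 1 = 0
s6 = I3 XOR I2 = 0 XOR 0 = 0
s7 = s5 OR s2 OR s6 = 0 OR 1 OR 0 = 1
s8 = s6 NOR s7 = 0 NOR 1 = 0
s12 = s4 NAND s8 = 0 NAND 0 = 1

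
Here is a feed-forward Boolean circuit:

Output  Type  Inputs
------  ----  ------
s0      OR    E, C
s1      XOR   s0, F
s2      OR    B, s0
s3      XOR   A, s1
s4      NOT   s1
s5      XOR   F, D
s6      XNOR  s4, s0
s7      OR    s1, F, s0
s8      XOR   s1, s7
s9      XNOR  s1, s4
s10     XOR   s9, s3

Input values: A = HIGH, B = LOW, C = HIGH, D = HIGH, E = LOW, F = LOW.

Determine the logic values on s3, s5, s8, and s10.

s3 = LOW  s5 = HIGH  s8 = LOW  s10 = LOW

s0 = E OR C = LOW OR HIGH = HIGH
s1 = s0 XOR F = HIGH XOR LOW = HIGH
s3 = A XOR s1 = HIGH XOR HIGH = LOW
s4 = NOT s1 = NOT HIGH = LOW
s5 = F XOR D = LOW XOR HIGH = HIGH
s7 = s1 OR F OR s0 = HIGH OR LOW OR HIGH = HIGH
s8 = s1 XOR s7 = HIGH XOR HIGH = LOW
s9 = s1 XNOR s4 = HIGH XNOR LOW = LOW
s10 = s9 XOR s3 = LOW XOR LOW = LOW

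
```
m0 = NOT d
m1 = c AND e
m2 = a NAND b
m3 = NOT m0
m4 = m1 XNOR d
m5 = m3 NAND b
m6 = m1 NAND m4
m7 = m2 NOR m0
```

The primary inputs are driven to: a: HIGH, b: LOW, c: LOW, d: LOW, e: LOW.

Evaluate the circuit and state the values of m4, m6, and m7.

m4 = HIGH, m6 = HIGH, m7 = LOW

m0 = NOT d = NOT LOW = HIGH
m1 = c AND e = LOW AND LOW = LOW
m2 = a NAND b = HIGH NAND LOW = HIGH
m4 = m1 XNOR d = LOW XNOR LOW = HIGH
m6 = m1 NAND m4 = LOW NAND HIGH = HIGH
m7 = m2 NOR m0 = HIGH NOR HIGH = LOW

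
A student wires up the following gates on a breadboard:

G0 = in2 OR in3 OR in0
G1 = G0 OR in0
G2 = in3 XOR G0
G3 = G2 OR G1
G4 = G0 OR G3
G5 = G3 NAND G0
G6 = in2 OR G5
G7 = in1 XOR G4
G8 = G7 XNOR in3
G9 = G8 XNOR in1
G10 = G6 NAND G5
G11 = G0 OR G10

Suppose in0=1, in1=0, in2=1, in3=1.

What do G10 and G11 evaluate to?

G0 = in2 OR in3 OR in0 = 1 OR 1 OR 1 = 1
G1 = G0 OR in0 = 1 OR 1 = 1
G2 = in3 XOR G0 = 1 XOR 1 = 0
G3 = G2 OR G1 = 0 OR 1 = 1
G5 = G3 NAND G0 = 1 NAND 1 = 0
G6 = in2 OR G5 = 1 OR 0 = 1
G10 = G6 NAND G5 = 1 NAND 0 = 1
G11 = G0 OR G10 = 1 OR 1 = 1

G10 = 1  G11 = 1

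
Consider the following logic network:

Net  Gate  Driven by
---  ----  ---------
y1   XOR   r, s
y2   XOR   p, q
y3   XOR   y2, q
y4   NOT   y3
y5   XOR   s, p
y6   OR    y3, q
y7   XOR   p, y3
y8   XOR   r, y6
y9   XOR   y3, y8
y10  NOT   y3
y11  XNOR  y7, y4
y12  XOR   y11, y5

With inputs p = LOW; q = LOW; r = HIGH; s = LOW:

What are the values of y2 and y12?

y2 = LOW; y12 = LOW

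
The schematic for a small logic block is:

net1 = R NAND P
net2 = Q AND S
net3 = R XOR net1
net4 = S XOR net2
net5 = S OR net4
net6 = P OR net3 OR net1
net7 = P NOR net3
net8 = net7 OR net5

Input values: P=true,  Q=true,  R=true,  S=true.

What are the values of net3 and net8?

net1 = R NAND P = true NAND true = false
net2 = Q AND S = true AND true = true
net3 = R XOR net1 = true XOR false = true
net4 = S XOR net2 = true XOR true = false
net5 = S OR net4 = true OR false = true
net7 = P NOR net3 = true NOR true = false
net8 = net7 OR net5 = false OR true = true

net3 = true, net8 = true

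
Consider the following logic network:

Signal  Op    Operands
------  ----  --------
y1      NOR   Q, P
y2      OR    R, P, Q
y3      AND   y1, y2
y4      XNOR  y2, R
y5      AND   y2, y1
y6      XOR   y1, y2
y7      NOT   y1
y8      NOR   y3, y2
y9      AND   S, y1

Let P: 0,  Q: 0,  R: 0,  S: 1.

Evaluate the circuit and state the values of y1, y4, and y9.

y1 = Q NOR P = 0 NOR 0 = 1
y2 = R OR P OR Q = 0 OR 0 OR 0 = 0
y4 = y2 XNOR R = 0 XNOR 0 = 1
y9 = S AND y1 = 1 AND 1 = 1

y1 = 1, y4 = 1, y9 = 1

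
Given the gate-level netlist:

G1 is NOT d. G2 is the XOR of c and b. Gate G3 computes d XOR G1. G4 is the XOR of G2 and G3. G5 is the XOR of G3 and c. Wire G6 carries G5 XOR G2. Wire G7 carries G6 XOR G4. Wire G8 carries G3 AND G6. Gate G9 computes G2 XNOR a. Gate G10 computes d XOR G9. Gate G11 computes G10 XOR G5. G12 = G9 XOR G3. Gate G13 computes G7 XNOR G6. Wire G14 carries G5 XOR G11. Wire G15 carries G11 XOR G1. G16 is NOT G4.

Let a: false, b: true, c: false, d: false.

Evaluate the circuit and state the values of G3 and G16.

G3 = true, G16 = true

G1 = NOT d = NOT false = true
G2 = c XOR b = false XOR true = true
G3 = d XOR G1 = false XOR true = true
G4 = G2 XOR G3 = true XOR true = false
G16 = NOT G4 = NOT false = true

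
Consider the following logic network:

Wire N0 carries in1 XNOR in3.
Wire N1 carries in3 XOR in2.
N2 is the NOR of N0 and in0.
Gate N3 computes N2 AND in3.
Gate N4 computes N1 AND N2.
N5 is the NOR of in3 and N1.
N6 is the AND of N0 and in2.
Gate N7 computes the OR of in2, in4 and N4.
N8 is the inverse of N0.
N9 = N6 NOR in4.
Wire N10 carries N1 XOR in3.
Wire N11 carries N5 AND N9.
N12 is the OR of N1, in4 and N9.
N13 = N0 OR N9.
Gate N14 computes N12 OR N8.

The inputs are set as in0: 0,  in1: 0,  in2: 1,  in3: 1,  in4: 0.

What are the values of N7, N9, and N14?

N7 = 1, N9 = 1, N14 = 1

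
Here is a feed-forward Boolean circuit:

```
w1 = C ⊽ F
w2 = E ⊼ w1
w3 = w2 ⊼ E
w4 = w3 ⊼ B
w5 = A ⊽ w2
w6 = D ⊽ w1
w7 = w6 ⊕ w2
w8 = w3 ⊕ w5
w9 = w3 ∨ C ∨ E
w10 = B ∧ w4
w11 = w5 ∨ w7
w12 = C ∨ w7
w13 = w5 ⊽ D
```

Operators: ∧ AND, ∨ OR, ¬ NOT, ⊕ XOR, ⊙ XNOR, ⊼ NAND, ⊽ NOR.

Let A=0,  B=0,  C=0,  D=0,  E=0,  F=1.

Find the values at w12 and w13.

w12 = 0; w13 = 1

w1 = C NOR F = 0 NOR 1 = 0
w2 = E NAND w1 = 0 NAND 0 = 1
w5 = A NOR w2 = 0 NOR 1 = 0
w6 = D NOR w1 = 0 NOR 0 = 1
w7 = w6 XOR w2 = 1 XOR 1 = 0
w12 = C OR w7 = 0 OR 0 = 0
w13 = w5 NOR D = 0 NOR 0 = 1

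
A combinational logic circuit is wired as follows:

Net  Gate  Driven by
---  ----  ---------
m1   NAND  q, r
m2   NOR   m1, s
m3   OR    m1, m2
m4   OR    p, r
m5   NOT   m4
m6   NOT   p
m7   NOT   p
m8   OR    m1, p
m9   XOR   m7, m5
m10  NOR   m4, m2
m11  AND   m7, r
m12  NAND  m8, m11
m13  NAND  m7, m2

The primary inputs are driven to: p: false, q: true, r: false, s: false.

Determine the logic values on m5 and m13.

m5 = true, m13 = true

m1 = q NAND r = true NAND false = true
m2 = m1 NOR s = true NOR false = false
m4 = p OR r = false OR false = false
m5 = NOT m4 = NOT false = true
m7 = NOT p = NOT false = true
m13 = m7 NAND m2 = true NAND false = true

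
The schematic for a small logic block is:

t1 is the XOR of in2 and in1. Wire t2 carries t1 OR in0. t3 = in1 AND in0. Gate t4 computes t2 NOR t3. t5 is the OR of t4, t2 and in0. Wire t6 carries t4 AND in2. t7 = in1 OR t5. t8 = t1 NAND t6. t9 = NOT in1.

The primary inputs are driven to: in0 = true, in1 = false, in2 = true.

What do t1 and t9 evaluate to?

t1 = true  t9 = true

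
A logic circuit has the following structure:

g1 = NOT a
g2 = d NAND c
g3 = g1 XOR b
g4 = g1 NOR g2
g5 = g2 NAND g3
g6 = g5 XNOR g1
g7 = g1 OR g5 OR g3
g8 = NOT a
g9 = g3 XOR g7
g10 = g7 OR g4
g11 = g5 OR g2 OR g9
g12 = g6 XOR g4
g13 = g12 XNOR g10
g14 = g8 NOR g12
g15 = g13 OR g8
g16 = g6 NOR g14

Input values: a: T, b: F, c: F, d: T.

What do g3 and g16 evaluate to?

g3 = F, g16 = F

g1 = NOT a = NOT T = F
g2 = d NAND c = T NAND F = T
g3 = g1 XOR b = F XOR F = F
g4 = g1 NOR g2 = F NOR T = F
g5 = g2 NAND g3 = T NAND F = T
g6 = g5 XNOR g1 = T XNOR F = F
g8 = NOT a = NOT T = F
g12 = g6 XOR g4 = F XOR F = F
g14 = g8 NOR g12 = F NOR F = T
g16 = g6 NOR g14 = F NOR T = F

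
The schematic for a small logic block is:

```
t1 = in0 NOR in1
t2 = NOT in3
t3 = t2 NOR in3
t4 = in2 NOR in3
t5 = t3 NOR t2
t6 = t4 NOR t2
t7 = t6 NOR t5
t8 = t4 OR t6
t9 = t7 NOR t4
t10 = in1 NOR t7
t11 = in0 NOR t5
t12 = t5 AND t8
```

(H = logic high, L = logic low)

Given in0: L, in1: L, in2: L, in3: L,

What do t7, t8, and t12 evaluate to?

t2 = NOT in3 = NOT L = H
t3 = t2 NOR in3 = H NOR L = L
t4 = in2 NOR in3 = L NOR L = H
t5 = t3 NOR t2 = L NOR H = L
t6 = t4 NOR t2 = H NOR H = L
t7 = t6 NOR t5 = L NOR L = H
t8 = t4 OR t6 = H OR L = H
t12 = t5 AND t8 = L AND H = L

t7 = H  t8 = H  t12 = L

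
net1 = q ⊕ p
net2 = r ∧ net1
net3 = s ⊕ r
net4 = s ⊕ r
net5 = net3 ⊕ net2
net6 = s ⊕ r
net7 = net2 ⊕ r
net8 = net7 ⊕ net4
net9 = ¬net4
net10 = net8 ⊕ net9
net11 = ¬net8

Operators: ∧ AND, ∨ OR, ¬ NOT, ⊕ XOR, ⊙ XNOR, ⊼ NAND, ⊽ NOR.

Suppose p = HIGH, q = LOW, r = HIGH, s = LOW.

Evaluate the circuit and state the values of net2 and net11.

net1 = q XOR p = LOW XOR HIGH = HIGH
net2 = r AND net1 = HIGH AND HIGH = HIGH
net4 = s XOR r = LOW XOR HIGH = HIGH
net7 = net2 XOR r = HIGH XOR HIGH = LOW
net8 = net7 XOR net4 = LOW XOR HIGH = HIGH
net11 = NOT net8 = NOT HIGH = LOW

net2 = HIGH; net11 = LOW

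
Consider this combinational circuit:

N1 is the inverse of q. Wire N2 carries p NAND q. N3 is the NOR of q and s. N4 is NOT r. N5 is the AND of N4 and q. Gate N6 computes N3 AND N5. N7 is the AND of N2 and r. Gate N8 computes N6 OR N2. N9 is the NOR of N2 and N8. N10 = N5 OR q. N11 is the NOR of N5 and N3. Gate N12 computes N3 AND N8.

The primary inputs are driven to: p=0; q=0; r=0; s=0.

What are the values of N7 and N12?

N7 = 0; N12 = 1

N2 = p NAND q = 0 NAND 0 = 1
N3 = q NOR s = 0 NOR 0 = 1
N4 = NOT r = NOT 0 = 1
N5 = N4 AND q = 1 AND 0 = 0
N6 = N3 AND N5 = 1 AND 0 = 0
N7 = N2 AND r = 1 AND 0 = 0
N8 = N6 OR N2 = 0 OR 1 = 1
N12 = N3 AND N8 = 1 AND 1 = 1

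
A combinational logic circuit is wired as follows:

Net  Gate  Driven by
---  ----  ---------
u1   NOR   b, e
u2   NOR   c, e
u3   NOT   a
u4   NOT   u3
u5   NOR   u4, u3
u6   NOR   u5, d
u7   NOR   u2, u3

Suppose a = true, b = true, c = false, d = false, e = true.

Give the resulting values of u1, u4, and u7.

u1 = b NOR e = true NOR true = false
u2 = c NOR e = false NOR true = false
u3 = NOT a = NOT true = false
u4 = NOT u3 = NOT false = true
u7 = u2 NOR u3 = false NOR false = true

u1 = false, u4 = true, u7 = true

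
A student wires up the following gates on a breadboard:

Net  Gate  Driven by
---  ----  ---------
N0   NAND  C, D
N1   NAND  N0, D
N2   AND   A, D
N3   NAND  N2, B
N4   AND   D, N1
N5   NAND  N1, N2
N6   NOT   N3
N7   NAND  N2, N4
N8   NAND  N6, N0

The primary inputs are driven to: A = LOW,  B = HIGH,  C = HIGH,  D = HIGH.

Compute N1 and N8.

N1 = HIGH, N8 = HIGH

N0 = C NAND D = HIGH NAND HIGH = LOW
N1 = N0 NAND D = LOW NAND HIGH = HIGH
N2 = A AND D = LOW AND HIGH = LOW
N3 = N2 NAND B = LOW NAND HIGH = HIGH
N6 = NOT N3 = NOT HIGH = LOW
N8 = N6 NAND N0 = LOW NAND LOW = HIGH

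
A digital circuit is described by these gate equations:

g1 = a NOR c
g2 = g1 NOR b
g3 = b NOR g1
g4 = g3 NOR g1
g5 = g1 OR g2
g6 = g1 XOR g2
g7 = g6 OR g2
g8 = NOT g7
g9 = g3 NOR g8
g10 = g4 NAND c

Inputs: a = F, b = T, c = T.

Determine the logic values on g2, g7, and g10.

g2 = F, g7 = F, g10 = F

g1 = a NOR c = F NOR T = F
g2 = g1 NOR b = F NOR T = F
g3 = b NOR g1 = T NOR F = F
g4 = g3 NOR g1 = F NOR F = T
g6 = g1 XOR g2 = F XOR F = F
g7 = g6 OR g2 = F OR F = F
g10 = g4 NAND c = T NAND T = F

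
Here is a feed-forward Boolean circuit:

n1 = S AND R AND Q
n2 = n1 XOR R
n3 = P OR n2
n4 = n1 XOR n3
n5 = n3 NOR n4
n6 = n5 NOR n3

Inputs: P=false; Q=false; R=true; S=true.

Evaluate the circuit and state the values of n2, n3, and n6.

n2 = true, n3 = true, n6 = false

n1 = S AND R AND Q = true AND true AND false = false
n2 = n1 XOR R = false XOR true = true
n3 = P OR n2 = false OR true = true
n4 = n1 XOR n3 = false XOR true = true
n5 = n3 NOR n4 = true NOR true = false
n6 = n5 NOR n3 = false NOR true = false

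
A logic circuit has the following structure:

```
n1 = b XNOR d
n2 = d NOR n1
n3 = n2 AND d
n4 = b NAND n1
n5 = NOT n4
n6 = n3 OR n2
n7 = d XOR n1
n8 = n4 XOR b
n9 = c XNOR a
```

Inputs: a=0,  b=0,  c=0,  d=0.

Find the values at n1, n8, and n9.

n1 = 1, n8 = 1, n9 = 1

n1 = b XNOR d = 0 XNOR 0 = 1
n4 = b NAND n1 = 0 NAND 1 = 1
n8 = n4 XOR b = 1 XOR 0 = 1
n9 = c XNOR a = 0 XNOR 0 = 1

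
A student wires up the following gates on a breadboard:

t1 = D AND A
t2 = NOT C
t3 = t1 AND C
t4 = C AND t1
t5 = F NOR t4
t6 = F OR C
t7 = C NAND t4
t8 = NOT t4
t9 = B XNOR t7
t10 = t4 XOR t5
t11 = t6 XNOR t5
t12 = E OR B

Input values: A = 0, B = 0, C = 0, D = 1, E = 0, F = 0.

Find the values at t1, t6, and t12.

t1 = 0; t6 = 0; t12 = 0

t1 = D AND A = 1 AND 0 = 0
t6 = F OR C = 0 OR 0 = 0
t12 = E OR B = 0 OR 0 = 0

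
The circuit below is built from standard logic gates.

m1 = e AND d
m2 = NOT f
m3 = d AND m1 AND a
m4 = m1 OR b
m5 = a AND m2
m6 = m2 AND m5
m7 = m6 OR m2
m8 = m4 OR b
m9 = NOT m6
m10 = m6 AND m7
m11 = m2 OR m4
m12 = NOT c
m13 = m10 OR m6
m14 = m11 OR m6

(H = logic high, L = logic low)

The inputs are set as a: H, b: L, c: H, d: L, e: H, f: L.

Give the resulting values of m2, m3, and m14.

m2 = H, m3 = L, m14 = H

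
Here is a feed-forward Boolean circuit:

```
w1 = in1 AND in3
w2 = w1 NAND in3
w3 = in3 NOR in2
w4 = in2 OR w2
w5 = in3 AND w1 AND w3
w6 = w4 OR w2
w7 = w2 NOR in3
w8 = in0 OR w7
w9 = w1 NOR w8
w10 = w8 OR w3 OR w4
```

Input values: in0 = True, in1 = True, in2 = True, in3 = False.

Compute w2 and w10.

w2 = True, w10 = True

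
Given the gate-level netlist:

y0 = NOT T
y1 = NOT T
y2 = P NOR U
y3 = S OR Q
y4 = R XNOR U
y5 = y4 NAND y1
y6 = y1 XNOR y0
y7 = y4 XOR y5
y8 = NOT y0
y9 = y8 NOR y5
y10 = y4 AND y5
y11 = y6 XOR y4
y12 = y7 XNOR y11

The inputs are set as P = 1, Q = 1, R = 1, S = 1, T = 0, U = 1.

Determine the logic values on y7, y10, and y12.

y7 = 1, y10 = 0, y12 = 0

y0 = NOT T = NOT 0 = 1
y1 = NOT T = NOT 0 = 1
y4 = R XNOR U = 1 XNOR 1 = 1
y5 = y4 NAND y1 = 1 NAND 1 = 0
y6 = y1 XNOR y0 = 1 XNOR 1 = 1
y7 = y4 XOR y5 = 1 XOR 0 = 1
y10 = y4 AND y5 = 1 AND 0 = 0
y11 = y6 XOR y4 = 1 XOR 1 = 0
y12 = y7 XNOR y11 = 1 XNOR 0 = 0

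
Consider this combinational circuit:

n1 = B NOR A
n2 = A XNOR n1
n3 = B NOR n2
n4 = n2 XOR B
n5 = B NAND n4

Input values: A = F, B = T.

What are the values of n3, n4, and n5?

n1 = B NOR A = T NOR F = F
n2 = A XNOR n1 = F XNOR F = T
n3 = B NOR n2 = T NOR T = F
n4 = n2 XOR B = T XOR T = F
n5 = B NAND n4 = T NAND F = T

n3 = F  n4 = F  n5 = T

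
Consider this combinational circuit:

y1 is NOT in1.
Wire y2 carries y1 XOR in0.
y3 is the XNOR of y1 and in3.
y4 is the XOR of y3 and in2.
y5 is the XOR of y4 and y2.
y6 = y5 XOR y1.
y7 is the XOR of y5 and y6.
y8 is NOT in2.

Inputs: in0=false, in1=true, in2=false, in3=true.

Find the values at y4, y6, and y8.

y4 = false  y6 = false  y8 = true

y1 = NOT in1 = NOT true = false
y2 = y1 XOR in0 = false XOR false = false
y3 = y1 XNOR in3 = false XNOR true = false
y4 = y3 XOR in2 = false XOR false = false
y5 = y4 XOR y2 = false XOR false = false
y6 = y5 XOR y1 = false XOR false = false
y8 = NOT in2 = NOT false = true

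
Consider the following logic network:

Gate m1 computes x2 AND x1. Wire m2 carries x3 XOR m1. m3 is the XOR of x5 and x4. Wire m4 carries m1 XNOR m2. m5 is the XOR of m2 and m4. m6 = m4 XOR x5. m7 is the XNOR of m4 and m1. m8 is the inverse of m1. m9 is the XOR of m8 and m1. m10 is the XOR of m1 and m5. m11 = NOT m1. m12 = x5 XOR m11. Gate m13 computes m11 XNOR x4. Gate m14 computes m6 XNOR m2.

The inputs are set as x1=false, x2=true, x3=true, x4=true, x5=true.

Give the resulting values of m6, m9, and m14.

m6 = true  m9 = true  m14 = true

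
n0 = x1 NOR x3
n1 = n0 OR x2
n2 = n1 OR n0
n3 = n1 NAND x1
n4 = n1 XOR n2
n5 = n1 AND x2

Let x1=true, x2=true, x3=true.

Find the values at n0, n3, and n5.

n0 = false, n3 = false, n5 = true

n0 = x1 NOR x3 = true NOR true = false
n1 = n0 OR x2 = false OR true = true
n3 = n1 NAND x1 = true NAND true = false
n5 = n1 AND x2 = true AND true = true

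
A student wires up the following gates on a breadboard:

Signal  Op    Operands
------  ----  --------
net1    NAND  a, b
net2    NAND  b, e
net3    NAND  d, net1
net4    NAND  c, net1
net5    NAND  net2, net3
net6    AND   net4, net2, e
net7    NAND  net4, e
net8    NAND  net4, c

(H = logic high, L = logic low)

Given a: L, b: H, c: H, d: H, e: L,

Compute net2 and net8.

net1 = a NAND b = L NAND H = H
net2 = b NAND e = H NAND L = H
net4 = c NAND net1 = H NAND H = L
net8 = net4 NAND c = L NAND H = H

net2 = H; net8 = H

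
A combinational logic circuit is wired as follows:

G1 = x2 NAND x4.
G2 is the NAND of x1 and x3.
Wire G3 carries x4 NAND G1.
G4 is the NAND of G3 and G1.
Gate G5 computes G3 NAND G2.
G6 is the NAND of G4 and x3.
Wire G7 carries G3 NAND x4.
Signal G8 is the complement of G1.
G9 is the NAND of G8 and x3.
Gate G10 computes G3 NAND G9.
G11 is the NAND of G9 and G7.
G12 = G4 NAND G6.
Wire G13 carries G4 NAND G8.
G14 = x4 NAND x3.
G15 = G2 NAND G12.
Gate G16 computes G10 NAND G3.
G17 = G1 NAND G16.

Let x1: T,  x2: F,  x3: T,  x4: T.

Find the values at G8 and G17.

G8 = F  G17 = F

G1 = x2 NAND x4 = F NAND T = T
G3 = x4 NAND G1 = T NAND T = F
G8 = NOT G1 = NOT T = F
G9 = G8 NAND x3 = F NAND T = T
G10 = G3 NAND G9 = F NAND T = T
G16 = G10 NAND G3 = T NAND F = T
G17 = G1 NAND G16 = T NAND T = F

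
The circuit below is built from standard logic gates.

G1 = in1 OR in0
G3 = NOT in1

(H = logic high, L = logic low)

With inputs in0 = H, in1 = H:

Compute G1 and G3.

G1 = H, G3 = L

G1 = H OR H = H
G3 = NOT H = L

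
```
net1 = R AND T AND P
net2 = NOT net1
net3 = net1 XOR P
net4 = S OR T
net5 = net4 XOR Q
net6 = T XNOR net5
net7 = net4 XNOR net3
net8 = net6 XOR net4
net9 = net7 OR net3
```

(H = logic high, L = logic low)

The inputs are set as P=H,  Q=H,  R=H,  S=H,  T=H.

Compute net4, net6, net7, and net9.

net4 = H  net6 = L  net7 = L  net9 = L

net1 = R AND T AND P = H AND H AND H = H
net3 = net1 XOR P = H XOR H = L
net4 = S OR T = H OR H = H
net5 = net4 XOR Q = H XOR H = L
net6 = T XNOR net5 = H XNOR L = L
net7 = net4 XNOR net3 = H XNOR L = L
net9 = net7 OR net3 = L OR L = L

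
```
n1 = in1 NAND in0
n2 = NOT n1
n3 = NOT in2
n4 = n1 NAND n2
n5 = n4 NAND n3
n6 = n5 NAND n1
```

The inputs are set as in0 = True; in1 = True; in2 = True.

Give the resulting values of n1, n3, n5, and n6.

n1 = False  n3 = False  n5 = True  n6 = True

n1 = in1 NAND in0 = True NAND True = False
n2 = NOT n1 = NOT False = True
n3 = NOT in2 = NOT True = False
n4 = n1 NAND n2 = False NAND True = True
n5 = n4 NAND n3 = True NAND False = True
n6 = n5 NAND n1 = True NAND False = True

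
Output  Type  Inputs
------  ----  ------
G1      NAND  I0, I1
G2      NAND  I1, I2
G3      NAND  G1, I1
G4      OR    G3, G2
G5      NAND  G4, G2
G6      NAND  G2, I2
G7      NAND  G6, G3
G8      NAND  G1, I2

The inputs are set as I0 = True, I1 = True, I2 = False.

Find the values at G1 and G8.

G1 = False, G8 = True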